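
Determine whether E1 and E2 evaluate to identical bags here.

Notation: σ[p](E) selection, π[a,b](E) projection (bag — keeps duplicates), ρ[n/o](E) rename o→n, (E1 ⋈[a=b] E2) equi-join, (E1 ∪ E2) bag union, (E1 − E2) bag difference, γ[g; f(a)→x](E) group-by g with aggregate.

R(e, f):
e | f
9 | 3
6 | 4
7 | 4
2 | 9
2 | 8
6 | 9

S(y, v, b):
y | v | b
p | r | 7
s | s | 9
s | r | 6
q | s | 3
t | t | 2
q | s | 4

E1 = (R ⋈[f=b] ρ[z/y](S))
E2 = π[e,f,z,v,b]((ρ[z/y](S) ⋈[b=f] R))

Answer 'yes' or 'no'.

E1 per-node cardinality:
  R → 6
  S → 6
  ρ[z/y](S) → 6
  (R ⋈[f=b] ρ[z/y](S)) → 5
E2 per-node cardinality:
  S → 6
  ρ[z/y](S) → 6
  R → 6
  (ρ[z/y](S) ⋈[b=f] R) → 5
  π[e,f,z,v,b]((ρ[z/y](S) ⋈[b=f] R)) → 5

E1 and E2 produce the same multiset:
e | f | z | v | b
2 | 9 | s | s | 9
6 | 4 | q | s | 4
6 | 9 | s | s | 9
7 | 4 | q | s | 4
9 | 3 | q | s | 3

yes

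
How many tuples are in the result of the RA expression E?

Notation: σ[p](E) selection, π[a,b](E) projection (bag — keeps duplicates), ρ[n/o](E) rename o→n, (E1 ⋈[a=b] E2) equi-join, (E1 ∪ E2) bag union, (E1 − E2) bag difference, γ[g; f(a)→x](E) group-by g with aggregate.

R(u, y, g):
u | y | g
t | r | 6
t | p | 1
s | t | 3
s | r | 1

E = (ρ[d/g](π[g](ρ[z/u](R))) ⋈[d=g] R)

Subexpression sizes:
  R → 4
  ρ[z/u](R) → 4
  π[g](ρ[z/u](R)) → 4
  ρ[d/g](π[g](ρ[z/u](R))) → 4
  R → 4
  (ρ[d/g](π[g](ρ[z/u](R))) ⋈[d=g] R) → 6

|E| = 6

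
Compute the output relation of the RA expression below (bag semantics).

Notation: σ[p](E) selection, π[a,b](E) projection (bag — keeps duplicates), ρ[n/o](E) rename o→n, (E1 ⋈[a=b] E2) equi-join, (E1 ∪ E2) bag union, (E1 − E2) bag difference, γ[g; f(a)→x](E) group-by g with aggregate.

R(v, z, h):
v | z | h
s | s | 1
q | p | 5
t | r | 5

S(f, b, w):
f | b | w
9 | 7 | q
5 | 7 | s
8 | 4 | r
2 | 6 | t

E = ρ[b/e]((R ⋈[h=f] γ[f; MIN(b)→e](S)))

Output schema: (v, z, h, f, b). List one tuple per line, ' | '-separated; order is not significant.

Row counts bottom-up:
  R → 3
  S → 4
  γ[f; MIN(b)→e](S) → 4
  (R ⋈[h=f] γ[f; MIN(b)→e](S)) → 2
  ρ[b/e]((R ⋈[h=f] γ[f; MIN(b)→e](S))) → 2

== RESULT ==
v | z | h | f | b
q | p | 5 | 5 | 7
t | r | 5 | 5 | 7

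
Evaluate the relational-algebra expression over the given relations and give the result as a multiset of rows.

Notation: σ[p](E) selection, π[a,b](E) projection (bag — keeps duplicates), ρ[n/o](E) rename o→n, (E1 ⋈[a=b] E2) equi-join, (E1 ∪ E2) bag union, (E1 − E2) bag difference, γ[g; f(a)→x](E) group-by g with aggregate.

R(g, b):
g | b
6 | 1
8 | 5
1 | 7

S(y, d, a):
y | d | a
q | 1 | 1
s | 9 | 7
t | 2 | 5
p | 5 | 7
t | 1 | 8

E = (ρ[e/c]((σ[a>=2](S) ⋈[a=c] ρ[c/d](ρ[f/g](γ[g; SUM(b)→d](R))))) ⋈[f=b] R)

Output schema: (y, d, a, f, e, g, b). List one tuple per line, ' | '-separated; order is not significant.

Stepwise |·|:
  S → 5
  σ[a>=2](S) → 4
  R → 3
  γ[g; SUM(b)→d](R) → 3
  ρ[f/g](γ[g; SUM(b)→d](R)) → 3
  ρ[c/d](ρ[f/g](γ[g; SUM(b)→d](R))) → 3
  (σ[a>=2](S) ⋈[a=c] ρ[c/d](ρ[f/g](γ[g; SUM(b)→d](R)))) → 3
  ρ[e/c]((σ[a>=2](S) ⋈[a=c] ρ[c/d](ρ[f/g](γ[g; SUM(b)→d](R))))) → 3
  R → 3
  (ρ[e/c]((σ[a>=2](S) ⋈[a=c] ρ[c/d](ρ[f/g](γ[g; SUM(b)→d](R))))) ⋈[f=b] R) → 2

== RESULT ==
y | d | a | f | e | g | b
p | 5 | 7 | 1 | 7 | 6 | 1
s | 9 | 7 | 1 | 7 | 6 | 1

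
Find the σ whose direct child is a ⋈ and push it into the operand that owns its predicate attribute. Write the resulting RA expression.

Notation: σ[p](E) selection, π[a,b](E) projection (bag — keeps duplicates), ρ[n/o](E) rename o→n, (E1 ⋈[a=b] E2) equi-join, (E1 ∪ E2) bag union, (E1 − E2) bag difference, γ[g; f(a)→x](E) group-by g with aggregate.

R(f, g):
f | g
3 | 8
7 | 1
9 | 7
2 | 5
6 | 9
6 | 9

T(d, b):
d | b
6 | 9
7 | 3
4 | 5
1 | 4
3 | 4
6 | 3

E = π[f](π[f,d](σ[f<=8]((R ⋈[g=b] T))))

σ filters on f, owned by the left side.
E' = π[f](π[f,d]((σ[f<=8](R) ⋈[g=b] T)))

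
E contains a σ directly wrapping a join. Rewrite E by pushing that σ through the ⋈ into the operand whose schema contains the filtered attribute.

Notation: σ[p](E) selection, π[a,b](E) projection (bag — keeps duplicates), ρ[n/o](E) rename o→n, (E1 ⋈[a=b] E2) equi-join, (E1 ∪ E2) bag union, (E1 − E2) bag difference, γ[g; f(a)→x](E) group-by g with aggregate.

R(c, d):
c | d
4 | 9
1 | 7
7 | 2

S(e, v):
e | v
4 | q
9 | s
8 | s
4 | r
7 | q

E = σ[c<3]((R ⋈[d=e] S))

σ filters on c, owned by the left side.
E' = (σ[c<3](R) ⋈[d=e] S)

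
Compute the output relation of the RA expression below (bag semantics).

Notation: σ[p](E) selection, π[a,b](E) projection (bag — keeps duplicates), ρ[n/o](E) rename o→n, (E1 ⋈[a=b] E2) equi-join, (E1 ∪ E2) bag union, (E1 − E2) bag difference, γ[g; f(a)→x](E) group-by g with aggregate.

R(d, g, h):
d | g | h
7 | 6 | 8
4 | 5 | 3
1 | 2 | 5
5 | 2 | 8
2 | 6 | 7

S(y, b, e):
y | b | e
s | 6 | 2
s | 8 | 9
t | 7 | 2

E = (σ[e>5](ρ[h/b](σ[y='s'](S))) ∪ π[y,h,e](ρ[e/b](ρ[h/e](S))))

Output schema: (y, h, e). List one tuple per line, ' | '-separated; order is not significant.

Stepwise |·|:
  S → 3
  σ[y='s'](S) → 2
  ρ[h/b](σ[y='s'](S)) → 2
  σ[e>5](ρ[h/b](σ[y='s'](S))) → 1
  S → 3
  ρ[h/e](S) → 3
  ρ[e/b](ρ[h/e](S)) → 3
  π[y,h,e](ρ[e/b](ρ[h/e](S))) → 3
  (σ[e>5](ρ[h/b](σ[y='s'](S))) ∪ π[y,h,e](ρ[e/b](ρ[h/e](S)))) → 4

== RESULT ==
y | h | e
s | 2 | 6
s | 8 | 9
s | 9 | 8
t | 2 | 7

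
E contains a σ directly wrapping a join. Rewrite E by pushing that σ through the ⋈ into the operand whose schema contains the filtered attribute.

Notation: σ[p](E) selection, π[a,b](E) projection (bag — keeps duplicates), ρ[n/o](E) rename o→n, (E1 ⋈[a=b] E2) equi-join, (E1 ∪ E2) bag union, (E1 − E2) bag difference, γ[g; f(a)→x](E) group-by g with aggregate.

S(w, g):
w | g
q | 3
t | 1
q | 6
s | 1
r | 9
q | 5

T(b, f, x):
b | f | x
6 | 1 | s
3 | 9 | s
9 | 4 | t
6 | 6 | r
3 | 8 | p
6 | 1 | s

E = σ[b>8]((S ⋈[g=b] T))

σ filters on b, owned by the right side.
E' = (S ⋈[g=b] σ[b>8](T))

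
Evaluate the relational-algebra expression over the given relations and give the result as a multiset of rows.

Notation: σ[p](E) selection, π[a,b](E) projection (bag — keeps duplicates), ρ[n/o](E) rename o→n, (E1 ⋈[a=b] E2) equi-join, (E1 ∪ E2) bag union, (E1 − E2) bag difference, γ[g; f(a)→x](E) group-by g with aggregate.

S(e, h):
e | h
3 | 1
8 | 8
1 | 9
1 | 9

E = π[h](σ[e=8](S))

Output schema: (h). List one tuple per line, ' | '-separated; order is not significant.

Row counts bottom-up:
  S → 4
  σ[e=8](S) → 1
  π[h](σ[e=8](S)) → 1

== RESULT ==
h
8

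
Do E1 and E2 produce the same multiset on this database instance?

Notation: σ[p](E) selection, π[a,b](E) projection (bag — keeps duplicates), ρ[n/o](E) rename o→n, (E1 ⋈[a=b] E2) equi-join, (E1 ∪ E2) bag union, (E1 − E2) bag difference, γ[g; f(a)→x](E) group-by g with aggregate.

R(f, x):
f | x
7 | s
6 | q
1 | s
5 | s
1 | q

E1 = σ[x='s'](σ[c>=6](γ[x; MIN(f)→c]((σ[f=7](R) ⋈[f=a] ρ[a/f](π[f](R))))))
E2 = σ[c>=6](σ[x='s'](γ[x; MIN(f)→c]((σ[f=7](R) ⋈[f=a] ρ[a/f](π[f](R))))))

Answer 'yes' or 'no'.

E1 stepwise |·|:
  R → 5
  σ[f=7](R) → 1
  R → 5
  π[f](R) → 5
  ρ[a/f](π[f](R)) → 5
  (σ[f=7](R) ⋈[f=a] ρ[a/f](π[f](R))) → 1
  γ[x; MIN(f)→c]((σ[f=7](R) ⋈[f=a] ρ[a/f](π[f](R)))) → 1
  σ[c>=6](γ[x; MIN(f)→c]((σ[f=7](R) ⋈[f=a] ρ[a/f](π[f](R))))) → 1
  σ[x='s'](σ[c>=6](γ[x; MIN(f)→c]((σ[f=7](R) ⋈[f=a] ρ[a/f](π[f](R)))))) → 1
E2 stepwise |·|:
  R → 5
  σ[f=7](R) → 1
  R → 5
  π[f](R) → 5
  ρ[a/f](π[f](R)) → 5
  (σ[f=7](R) ⋈[f=a] ρ[a/f](π[f](R))) → 1
  γ[x; MIN(f)→c]((σ[f=7](R) ⋈[f=a] ρ[a/f](π[f](R)))) → 1
  σ[x='s'](γ[x; MIN(f)→c]((σ[f=7](R) ⋈[f=a] ρ[a/f](π[f](R))))) → 1
  σ[c>=6](σ[x='s'](γ[x; MIN(f)→c]((σ[f=7](R) ⋈[f=a] ρ[a/f](π[f](R)))))) → 1

E1 and E2 produce the same multiset:
x | c
s | 7

yes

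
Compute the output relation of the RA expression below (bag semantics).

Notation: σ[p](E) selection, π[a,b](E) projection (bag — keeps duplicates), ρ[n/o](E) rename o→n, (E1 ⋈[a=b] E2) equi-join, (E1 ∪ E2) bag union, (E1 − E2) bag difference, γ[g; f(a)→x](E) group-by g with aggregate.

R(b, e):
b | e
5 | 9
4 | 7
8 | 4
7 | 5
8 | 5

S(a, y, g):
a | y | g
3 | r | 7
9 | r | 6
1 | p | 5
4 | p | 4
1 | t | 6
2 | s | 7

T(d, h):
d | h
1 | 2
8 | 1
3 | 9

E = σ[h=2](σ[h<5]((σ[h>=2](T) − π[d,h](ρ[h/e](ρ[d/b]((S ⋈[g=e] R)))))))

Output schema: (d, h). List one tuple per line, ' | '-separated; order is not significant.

Stepwise |·|:
  T → 3
  σ[h>=2](T) → 2
  S → 6
  R → 5
  (S ⋈[g=e] R) → 5
  ρ[d/b]((S ⋈[g=e] R)) → 5
  ρ[h/e](ρ[d/b]((S ⋈[g=e] R))) → 5
  π[d,h](ρ[h/e](ρ[d/b]((S ⋈[g=e] R)))) → 5
  (σ[h>=2](T) − π[d,h](ρ[h/e](ρ[d/b]((S ⋈[g=e] R))))) → 2
  σ[h<5]((σ[h>=2](T) − π[d,h](ρ[h/e](ρ[d/b]((S ⋈[g=e] R)))))) → 1
  σ[h=2](σ[h<5]((σ[h>=2](T) − π[d,h](ρ[h/e](ρ[d/b]((S ⋈[g=e] R))))))) → 1

== RESULT ==
d | h
1 | 2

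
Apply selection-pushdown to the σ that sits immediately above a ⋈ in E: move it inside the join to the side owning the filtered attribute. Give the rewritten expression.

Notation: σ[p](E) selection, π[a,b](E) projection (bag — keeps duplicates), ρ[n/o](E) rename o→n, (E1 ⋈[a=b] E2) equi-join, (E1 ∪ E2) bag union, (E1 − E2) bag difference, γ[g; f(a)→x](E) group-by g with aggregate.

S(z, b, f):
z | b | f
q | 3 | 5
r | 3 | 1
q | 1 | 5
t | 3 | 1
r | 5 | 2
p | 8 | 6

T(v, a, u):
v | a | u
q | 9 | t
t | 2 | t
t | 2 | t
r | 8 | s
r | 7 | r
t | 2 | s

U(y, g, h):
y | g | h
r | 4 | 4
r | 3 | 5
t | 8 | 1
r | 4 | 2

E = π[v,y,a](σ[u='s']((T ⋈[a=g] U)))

σ filters on u, owned by the left side.
E' = π[v,y,a]((σ[u='s'](T) ⋈[a=g] U))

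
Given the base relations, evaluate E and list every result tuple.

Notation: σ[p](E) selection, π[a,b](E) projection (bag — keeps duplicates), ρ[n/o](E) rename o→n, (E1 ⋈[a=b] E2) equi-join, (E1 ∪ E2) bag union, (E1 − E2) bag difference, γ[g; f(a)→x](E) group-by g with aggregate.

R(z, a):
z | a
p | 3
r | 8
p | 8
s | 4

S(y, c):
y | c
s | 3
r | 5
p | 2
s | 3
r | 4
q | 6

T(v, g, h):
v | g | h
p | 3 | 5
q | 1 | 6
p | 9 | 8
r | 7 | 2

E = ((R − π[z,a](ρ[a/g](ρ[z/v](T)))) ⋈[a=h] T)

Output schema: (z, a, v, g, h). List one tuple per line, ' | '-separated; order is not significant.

Per-node cardinality:
  R → 4
  T → 4
  ρ[z/v](T) → 4
  ρ[a/g](ρ[z/v](T)) → 4
  π[z,a](ρ[a/g](ρ[z/v](T))) → 4
  (R − π[z,a](ρ[a/g](ρ[z/v](T)))) → 3
  T → 4
  ((R − π[z,a](ρ[a/g](ρ[z/v](T)))) ⋈[a=h] T) → 2

== RESULT ==
z | a | v | g | h
p | 8 | p | 9 | 8
r | 8 | p | 9 | 8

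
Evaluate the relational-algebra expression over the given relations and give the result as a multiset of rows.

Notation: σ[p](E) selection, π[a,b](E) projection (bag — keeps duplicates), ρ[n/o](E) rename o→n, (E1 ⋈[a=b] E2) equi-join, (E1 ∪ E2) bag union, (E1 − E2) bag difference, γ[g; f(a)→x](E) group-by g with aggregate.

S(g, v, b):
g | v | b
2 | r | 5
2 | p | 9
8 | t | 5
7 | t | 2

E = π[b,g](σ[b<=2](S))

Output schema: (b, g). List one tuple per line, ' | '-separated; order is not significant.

Subexpression sizes:
  S → 4
  σ[b<=2](S) → 1
  π[b,g](σ[b<=2](S)) → 1

== RESULT ==
b | g
2 | 7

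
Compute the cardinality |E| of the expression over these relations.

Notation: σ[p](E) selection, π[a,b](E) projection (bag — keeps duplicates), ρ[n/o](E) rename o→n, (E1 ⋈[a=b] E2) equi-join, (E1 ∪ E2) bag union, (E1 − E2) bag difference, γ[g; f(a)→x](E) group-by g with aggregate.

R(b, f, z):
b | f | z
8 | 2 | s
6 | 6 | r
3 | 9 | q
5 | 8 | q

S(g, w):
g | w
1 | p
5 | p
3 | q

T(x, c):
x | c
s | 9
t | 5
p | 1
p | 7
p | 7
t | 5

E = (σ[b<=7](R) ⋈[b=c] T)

Subexpression sizes:
  R → 4
  σ[b<=7](R) → 3
  T → 6
  (σ[b<=7](R) ⋈[b=c] T) → 2

|E| = 2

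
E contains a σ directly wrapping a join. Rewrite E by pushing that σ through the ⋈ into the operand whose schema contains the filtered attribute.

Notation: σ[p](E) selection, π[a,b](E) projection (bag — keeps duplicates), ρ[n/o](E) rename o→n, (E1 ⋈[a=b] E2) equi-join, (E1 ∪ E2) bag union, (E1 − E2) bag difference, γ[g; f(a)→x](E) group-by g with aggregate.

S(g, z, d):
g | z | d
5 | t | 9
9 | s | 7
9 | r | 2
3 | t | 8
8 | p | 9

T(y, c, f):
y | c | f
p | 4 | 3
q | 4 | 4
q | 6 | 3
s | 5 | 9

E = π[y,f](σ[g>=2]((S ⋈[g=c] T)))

σ filters on g, owned by the left side.
E' = π[y,f]((σ[g>=2](S) ⋈[g=c] T))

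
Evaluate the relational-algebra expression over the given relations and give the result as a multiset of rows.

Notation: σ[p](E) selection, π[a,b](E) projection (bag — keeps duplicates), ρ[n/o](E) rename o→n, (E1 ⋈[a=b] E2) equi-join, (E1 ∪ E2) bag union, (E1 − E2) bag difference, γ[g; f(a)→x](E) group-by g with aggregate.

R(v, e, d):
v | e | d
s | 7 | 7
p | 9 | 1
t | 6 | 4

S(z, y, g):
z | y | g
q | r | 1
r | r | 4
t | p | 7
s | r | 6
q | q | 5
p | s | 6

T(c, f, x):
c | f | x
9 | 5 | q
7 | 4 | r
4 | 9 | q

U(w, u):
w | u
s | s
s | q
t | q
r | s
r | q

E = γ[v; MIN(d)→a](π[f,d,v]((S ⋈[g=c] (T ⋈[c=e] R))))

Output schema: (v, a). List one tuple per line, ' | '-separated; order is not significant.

Row counts bottom-up:
  S → 6
  T → 3
  R → 3
  (T ⋈[c=e] R) → 2
  (S ⋈[g=c] (T ⋈[c=e] R)) → 1
  π[f,d,v]((S ⋈[g=c] (T ⋈[c=e] R))) → 1
  γ[v; MIN(d)→a](π[f,d,v]((S ⋈[g=c] (T ⋈[c=e] R)))) → 1

== RESULT ==
v | a
s | 7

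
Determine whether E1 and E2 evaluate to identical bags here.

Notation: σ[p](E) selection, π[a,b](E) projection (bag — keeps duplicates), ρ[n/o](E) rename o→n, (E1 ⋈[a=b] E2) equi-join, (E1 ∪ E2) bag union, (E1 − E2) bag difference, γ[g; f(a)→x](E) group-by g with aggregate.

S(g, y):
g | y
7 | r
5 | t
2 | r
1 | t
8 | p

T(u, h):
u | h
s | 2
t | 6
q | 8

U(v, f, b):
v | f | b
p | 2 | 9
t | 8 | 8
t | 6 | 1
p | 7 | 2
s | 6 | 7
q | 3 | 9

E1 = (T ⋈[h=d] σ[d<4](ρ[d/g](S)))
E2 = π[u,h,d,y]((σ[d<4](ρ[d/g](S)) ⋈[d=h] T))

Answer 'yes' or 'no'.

E1 per-node cardinality:
  T → 3
  S → 5
  ρ[d/g](S) → 5
  σ[d<4](ρ[d/g](S)) → 2
  (T ⋈[h=d] σ[d<4](ρ[d/g](S))) → 1
E2 per-node cardinality:
  S → 5
  ρ[d/g](S) → 5
  σ[d<4](ρ[d/g](S)) → 2
  T → 3
  (σ[d<4](ρ[d/g](S)) ⋈[d=h] T) → 1
  π[u,h,d,y]((σ[d<4](ρ[d/g](S)) ⋈[d=h] T)) → 1

E1 and E2 produce the same multiset:
u | h | d | y
s | 2 | 2 | r

yes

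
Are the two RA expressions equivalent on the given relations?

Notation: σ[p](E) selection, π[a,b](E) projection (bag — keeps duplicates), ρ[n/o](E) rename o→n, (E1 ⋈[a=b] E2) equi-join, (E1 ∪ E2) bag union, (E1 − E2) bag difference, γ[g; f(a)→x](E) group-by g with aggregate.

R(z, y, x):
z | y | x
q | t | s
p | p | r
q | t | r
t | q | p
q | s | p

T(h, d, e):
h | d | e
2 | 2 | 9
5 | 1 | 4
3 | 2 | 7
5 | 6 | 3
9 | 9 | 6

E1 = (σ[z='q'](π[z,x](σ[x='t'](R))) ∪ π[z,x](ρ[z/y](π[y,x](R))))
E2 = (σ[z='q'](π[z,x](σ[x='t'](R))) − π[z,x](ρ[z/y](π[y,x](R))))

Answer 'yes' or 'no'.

E1 stepwise |·|:
  R → 5
  σ[x='t'](R) → 0
  π[z,x](σ[x='t'](R)) → 0
  σ[z='q'](π[z,x](σ[x='t'](R))) → 0
  R → 5
  π[y,x](R) → 5
  ρ[z/y](π[y,x](R)) → 5
  π[z,x](ρ[z/y](π[y,x](R))) → 5
  (σ[z='q'](π[z,x](σ[x='t'](R))) ∪ π[z,x](ρ[z/y](π[y,x](R)))) → 5
E2 stepwise |·|:
  R → 5
  σ[x='t'](R) → 0
  π[z,x](σ[x='t'](R)) → 0
  σ[z='q'](π[z,x](σ[x='t'](R))) → 0
  R → 5
  π[y,x](R) → 5
  ρ[z/y](π[y,x](R)) → 5
  π[z,x](ρ[z/y](π[y,x](R))) → 5
  (σ[z='q'](π[z,x](σ[x='t'](R))) − π[z,x](ρ[z/y](π[y,x](R)))) → 0

E1 result:
z | x
p | r
q | p
s | p
t | r
t | s
E2 result:
z | x
(0 rows)
Witness: ('p', 'r') appears 1× in E1 but 0× in E2.

no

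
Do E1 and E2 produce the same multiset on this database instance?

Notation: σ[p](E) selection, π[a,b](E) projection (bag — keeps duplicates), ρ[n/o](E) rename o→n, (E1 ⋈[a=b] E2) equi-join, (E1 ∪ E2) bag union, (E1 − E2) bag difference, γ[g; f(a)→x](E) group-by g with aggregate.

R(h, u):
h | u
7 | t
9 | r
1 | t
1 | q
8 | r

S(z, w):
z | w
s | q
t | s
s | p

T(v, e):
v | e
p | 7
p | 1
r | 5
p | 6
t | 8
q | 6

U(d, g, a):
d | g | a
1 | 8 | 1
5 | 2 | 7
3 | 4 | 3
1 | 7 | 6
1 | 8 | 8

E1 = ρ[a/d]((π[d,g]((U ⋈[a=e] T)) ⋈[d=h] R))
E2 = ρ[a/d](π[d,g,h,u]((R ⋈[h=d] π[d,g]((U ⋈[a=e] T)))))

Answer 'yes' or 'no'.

E1 per-node cardinality:
  U → 5
  T → 6
  (U ⋈[a=e] T) → 5
  π[d,g]((U ⋈[a=e] T)) → 5
  R → 5
  (π[d,g]((U ⋈[a=e] T)) ⋈[d=h] R) → 8
  ρ[a/d]((π[d,g]((U ⋈[a=e] T)) ⋈[d=h] R)) → 8
E2 per-node cardinality:
  R → 5
  U → 5
  T → 6
  (U ⋈[a=e] T) → 5
  π[d,g]((U ⋈[a=e] T)) → 5
  (R ⋈[h=d] π[d,g]((U ⋈[a=e] T))) → 8
  π[d,g,h,u]((R ⋈[h=d] π[d,g]((U ⋈[a=e] T)))) → 8
  ρ[a/d](π[d,g,h,u]((R ⋈[h=d] π[d,g]((U ⋈[a=e] T))))) → 8

E1 and E2 produce the same multiset:
a | g | h | u
1 | 7 | 1 | q
1 | 7 | 1 | q
1 | 7 | 1 | t
1 | 7 | 1 | t
1 | 8 | 1 | q
1 | 8 | 1 | q
1 | 8 | 1 | t
1 | 8 | 1 | t

yes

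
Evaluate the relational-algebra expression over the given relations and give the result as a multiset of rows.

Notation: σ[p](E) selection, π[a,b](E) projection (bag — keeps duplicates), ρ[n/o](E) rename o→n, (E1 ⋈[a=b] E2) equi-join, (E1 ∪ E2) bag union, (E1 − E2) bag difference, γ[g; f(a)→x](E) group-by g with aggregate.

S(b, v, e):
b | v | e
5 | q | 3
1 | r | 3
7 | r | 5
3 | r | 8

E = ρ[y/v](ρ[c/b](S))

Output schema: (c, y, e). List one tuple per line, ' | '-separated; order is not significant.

Stepwise |·|:
  S → 4
  ρ[c/b](S) → 4
  ρ[y/v](ρ[c/b](S)) → 4

== RESULT ==
c | y | e
1 | r | 3
3 | r | 8
5 | q | 3
7 | r | 5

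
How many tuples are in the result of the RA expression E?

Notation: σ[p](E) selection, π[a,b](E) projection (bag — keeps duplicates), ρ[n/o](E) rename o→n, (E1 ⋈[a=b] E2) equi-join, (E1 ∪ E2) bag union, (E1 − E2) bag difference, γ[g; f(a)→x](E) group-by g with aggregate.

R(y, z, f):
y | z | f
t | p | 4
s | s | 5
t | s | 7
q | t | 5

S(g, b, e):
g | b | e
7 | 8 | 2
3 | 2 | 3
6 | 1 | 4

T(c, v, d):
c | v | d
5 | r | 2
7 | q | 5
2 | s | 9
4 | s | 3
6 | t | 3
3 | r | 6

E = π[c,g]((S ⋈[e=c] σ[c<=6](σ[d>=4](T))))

Per-node cardinality:
  S → 3
  T → 6
  σ[d>=4](T) → 3
  σ[c<=6](σ[d>=4](T)) → 2
  (S ⋈[e=c] σ[c<=6](σ[d>=4](T))) → 2
  π[c,g]((S ⋈[e=c] σ[c<=6](σ[d>=4](T)))) → 2

|E| = 2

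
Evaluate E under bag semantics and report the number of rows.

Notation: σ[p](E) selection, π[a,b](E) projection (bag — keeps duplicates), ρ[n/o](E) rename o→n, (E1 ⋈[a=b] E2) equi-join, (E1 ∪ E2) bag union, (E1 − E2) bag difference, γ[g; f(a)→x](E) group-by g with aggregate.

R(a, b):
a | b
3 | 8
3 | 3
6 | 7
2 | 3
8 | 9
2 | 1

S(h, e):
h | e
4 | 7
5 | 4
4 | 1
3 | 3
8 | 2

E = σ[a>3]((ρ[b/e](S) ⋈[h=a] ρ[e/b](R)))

Stepwise |·|:
  S → 5
  ρ[b/e](S) → 5
  R → 6
  ρ[e/b](R) → 6
  (ρ[b/e](S) ⋈[h=a] ρ[e/b](R)) → 3
  σ[a>3]((ρ[b/e](S) ⋈[h=a] ρ[e/b](R))) → 1

|E| = 1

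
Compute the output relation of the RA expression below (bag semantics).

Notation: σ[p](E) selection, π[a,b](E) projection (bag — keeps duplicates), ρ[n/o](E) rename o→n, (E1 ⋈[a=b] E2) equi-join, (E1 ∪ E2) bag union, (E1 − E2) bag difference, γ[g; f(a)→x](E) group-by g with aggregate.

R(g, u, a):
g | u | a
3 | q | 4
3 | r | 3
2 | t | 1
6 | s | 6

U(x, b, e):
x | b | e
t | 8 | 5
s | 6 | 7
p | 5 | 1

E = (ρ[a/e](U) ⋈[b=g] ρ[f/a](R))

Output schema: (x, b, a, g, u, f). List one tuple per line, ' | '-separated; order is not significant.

Subexpression sizes:
  U → 3
  ρ[a/e](U) → 3
  R → 4
  ρ[f/a](R) → 4
  (ρ[a/e](U) ⋈[b=g] ρ[f/a](R)) → 1

== RESULT ==
x | b | a | g | u | f
s | 6 | 7 | 6 | s | 6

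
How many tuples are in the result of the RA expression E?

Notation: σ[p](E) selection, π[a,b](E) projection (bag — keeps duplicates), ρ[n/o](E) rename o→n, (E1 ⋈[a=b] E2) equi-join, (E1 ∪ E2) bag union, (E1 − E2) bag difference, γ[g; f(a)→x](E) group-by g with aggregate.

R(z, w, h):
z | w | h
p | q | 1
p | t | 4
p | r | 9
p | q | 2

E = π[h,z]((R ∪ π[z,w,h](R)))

Subexpression sizes:
  R → 4
  R → 4
  π[z,w,h](R) → 4
  (R ∪ π[z,w,h](R)) → 8
  π[h,z]((R ∪ π[z,w,h](R))) → 8

|E| = 8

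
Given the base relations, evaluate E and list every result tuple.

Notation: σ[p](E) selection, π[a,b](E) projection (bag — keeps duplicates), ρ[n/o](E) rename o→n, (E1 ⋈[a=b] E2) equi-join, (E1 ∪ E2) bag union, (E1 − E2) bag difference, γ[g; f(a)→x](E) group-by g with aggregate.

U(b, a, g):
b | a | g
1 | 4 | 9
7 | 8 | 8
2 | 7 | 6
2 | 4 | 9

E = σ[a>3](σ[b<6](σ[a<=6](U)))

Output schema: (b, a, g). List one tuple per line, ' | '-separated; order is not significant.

Row counts bottom-up:
  U → 4
  σ[a<=6](U) → 2
  σ[b<6](σ[a<=6](U)) → 2
  σ[a>3](σ[b<6](σ[a<=6](U))) → 2

== RESULT ==
b | a | g
1 | 4 | 9
2 | 4 | 9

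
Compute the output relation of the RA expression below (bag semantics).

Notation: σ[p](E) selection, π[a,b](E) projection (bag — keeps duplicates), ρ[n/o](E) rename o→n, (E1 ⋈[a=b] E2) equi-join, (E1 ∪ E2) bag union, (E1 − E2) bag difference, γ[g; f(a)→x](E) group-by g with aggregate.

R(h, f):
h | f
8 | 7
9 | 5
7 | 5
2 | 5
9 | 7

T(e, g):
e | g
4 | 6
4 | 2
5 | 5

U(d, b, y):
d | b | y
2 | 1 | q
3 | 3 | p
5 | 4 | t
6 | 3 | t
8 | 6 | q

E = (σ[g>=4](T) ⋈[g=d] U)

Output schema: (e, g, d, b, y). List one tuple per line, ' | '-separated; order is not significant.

Subexpression sizes:
  T → 3
  σ[g>=4](T) → 2
  U → 5
  (σ[g>=4](T) ⋈[g=d] U) → 2

== RESULT ==
e | g | d | b | y
4 | 6 | 6 | 3 | t
5 | 5 | 5 | 4 | t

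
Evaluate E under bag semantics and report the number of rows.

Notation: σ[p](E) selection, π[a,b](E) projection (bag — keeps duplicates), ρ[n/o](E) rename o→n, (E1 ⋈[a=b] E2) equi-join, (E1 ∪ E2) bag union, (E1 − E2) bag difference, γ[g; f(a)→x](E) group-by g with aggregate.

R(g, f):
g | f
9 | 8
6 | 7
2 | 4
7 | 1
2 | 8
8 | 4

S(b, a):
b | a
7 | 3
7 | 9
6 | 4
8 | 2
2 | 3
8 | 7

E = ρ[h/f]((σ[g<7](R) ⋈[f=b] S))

Row counts bottom-up:
  R → 6
  σ[g<7](R) → 3
  S → 6
  (σ[g<7](R) ⋈[f=b] S) → 4
  ρ[h/f]((σ[g<7](R) ⋈[f=b] S)) → 4

|E| = 4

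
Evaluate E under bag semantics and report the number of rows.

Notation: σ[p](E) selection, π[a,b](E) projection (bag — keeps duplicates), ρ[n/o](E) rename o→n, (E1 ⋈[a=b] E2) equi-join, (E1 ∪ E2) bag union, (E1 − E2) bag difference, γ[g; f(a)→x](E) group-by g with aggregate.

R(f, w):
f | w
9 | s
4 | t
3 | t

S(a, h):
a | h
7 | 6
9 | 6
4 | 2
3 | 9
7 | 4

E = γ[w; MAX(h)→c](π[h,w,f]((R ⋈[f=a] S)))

Stepwise |·|:
  R → 3
  S → 5
  (R ⋈[f=a] S) → 3
  π[h,w,f]((R ⋈[f=a] S)) → 3
  γ[w; MAX(h)→c](π[h,w,f]((R ⋈[f=a] S))) → 2

|E| = 2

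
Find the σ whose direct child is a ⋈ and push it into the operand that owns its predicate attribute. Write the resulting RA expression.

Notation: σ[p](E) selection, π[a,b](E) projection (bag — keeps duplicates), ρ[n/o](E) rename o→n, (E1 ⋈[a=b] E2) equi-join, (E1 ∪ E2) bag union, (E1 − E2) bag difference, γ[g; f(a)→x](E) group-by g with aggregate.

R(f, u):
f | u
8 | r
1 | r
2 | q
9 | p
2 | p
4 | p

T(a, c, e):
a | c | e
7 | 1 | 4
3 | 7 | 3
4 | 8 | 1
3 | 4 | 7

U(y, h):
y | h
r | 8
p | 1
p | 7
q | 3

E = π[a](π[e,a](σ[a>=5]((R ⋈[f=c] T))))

σ filters on a, owned by the right side.
E' = π[a](π[e,a]((R ⋈[f=c] σ[a>=5](T))))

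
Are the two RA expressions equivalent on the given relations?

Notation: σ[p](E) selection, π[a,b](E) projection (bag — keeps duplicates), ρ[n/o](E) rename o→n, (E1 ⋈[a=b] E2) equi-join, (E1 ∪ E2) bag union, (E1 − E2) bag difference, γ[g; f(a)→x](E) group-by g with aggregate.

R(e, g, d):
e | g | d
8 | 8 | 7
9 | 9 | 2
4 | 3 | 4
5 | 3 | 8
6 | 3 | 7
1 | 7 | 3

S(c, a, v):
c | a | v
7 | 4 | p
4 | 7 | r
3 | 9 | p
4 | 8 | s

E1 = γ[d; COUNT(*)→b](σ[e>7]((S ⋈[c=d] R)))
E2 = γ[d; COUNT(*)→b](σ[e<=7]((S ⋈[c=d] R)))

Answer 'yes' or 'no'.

E1 per-node cardinality:
  S → 4
  R → 6
  (S ⋈[c=d] R) → 5
  σ[e>7]((S ⋈[c=d] R)) → 1
  γ[d; COUNT(*)→b](σ[e>7]((S ⋈[c=d] R))) → 1
E2 per-node cardinality:
  S → 4
  R → 6
  (S ⋈[c=d] R) → 5
  σ[e<=7]((S ⋈[c=d] R)) → 4
  γ[d; COUNT(*)→b](σ[e<=7]((S ⋈[c=d] R))) → 3

E1 result:
d | b
7 | 1
E2 result:
d | b
3 | 1
4 | 2
7 | 1
Witness: (3, 1) appears 0× in E1 but 1× in E2.

no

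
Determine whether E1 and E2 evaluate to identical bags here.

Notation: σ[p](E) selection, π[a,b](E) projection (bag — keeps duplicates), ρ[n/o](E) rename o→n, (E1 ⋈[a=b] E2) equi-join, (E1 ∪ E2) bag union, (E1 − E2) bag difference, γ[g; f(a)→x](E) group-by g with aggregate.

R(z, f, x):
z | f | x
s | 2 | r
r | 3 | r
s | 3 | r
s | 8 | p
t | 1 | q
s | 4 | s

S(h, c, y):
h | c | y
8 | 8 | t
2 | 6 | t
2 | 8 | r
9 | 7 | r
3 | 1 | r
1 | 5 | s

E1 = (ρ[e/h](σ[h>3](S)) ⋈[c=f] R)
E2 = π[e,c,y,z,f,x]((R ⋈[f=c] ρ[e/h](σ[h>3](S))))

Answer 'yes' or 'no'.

E1 row counts bottom-up:
  S → 6
  σ[h>3](S) → 2
  ρ[e/h](σ[h>3](S)) → 2
  R → 6
  (ρ[e/h](σ[h>3](S)) ⋈[c=f] R) → 1
E2 row counts bottom-up:
  R → 6
  S → 6
  σ[h>3](S) → 2
  ρ[e/h](σ[h>3](S)) → 2
  (R ⋈[f=c] ρ[e/h](σ[h>3](S))) → 1
  π[e,c,y,z,f,x]((R ⋈[f=c] ρ[e/h](σ[h>3](S)))) → 1

E1 and E2 produce the same multiset:
e | c | y | z | f | x
8 | 8 | t | s | 8 | p

yes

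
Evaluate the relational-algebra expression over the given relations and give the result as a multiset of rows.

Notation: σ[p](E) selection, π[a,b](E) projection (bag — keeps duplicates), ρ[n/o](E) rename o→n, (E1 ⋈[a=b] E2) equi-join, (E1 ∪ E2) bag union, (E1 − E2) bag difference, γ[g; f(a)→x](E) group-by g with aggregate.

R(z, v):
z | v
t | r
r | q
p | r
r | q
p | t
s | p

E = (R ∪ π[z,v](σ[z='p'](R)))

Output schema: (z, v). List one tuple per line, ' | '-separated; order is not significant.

Stepwise |·|:
  R → 6
  R → 6
  σ[z='p'](R) → 2
  π[z,v](σ[z='p'](R)) → 2
  (R ∪ π[z,v](σ[z='p'](R))) → 8

== RESULT ==
z | v
p | r
p | r
p | t
p | t
r | q
r | q
s | p
t | r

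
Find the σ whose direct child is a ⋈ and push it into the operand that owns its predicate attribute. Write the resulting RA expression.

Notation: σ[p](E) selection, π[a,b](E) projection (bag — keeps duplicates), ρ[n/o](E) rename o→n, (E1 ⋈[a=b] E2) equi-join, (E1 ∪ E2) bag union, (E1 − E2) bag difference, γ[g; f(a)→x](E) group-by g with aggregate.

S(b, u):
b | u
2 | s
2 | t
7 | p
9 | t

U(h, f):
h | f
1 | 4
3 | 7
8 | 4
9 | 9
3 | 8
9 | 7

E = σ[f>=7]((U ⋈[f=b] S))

σ filters on f, owned by the left side.
E' = (σ[f>=7](U) ⋈[f=b] S)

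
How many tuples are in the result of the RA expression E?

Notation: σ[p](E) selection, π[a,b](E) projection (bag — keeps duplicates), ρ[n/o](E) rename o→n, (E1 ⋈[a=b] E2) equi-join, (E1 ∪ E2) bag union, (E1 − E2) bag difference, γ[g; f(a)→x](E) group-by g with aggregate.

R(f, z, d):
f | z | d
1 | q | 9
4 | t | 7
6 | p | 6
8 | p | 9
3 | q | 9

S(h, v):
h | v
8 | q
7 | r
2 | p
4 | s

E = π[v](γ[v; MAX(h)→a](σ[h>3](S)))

Row counts bottom-up:
  S → 4
  σ[h>3](S) → 3
  γ[v; MAX(h)→a](σ[h>3](S)) → 3
  π[v](γ[v; MAX(h)→a](σ[h>3](S))) → 3

|E| = 3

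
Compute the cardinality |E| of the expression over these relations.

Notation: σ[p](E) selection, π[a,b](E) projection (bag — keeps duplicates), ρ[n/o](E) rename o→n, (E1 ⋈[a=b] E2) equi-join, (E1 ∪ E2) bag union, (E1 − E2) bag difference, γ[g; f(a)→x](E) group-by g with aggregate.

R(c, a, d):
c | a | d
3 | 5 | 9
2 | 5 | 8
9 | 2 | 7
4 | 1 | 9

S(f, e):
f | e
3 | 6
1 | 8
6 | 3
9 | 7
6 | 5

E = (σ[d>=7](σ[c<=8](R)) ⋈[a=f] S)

Row counts bottom-up:
  R → 4
  σ[c<=8](R) → 3
  σ[d>=7](σ[c<=8](R)) → 3
  S → 5
  (σ[d>=7](σ[c<=8](R)) ⋈[a=f] S) → 1

|E| = 1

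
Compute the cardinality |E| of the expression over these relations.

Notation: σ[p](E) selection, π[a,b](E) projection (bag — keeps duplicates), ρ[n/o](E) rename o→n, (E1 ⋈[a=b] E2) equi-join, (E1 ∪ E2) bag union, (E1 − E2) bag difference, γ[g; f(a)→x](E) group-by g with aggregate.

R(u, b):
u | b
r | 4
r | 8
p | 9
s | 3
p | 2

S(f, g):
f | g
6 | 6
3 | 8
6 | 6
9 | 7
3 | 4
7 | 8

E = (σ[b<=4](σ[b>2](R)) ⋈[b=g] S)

Subexpression sizes:
  R → 5
  σ[b>2](R) → 4
  σ[b<=4](σ[b>2](R)) → 2
  S → 6
  (σ[b<=4](σ[b>2](R)) ⋈[b=g] S) → 1

|E| = 1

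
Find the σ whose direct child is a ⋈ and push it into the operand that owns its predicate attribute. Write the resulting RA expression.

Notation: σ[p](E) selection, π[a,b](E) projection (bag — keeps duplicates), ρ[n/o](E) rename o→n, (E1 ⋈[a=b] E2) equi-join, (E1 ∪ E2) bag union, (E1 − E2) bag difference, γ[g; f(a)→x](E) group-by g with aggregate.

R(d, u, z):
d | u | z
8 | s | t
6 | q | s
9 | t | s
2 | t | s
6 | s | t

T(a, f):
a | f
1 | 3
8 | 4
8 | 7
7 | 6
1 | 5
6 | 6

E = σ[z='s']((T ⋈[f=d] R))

σ filters on z, owned by the right side.
E' = (T ⋈[f=d] σ[z='s'](R))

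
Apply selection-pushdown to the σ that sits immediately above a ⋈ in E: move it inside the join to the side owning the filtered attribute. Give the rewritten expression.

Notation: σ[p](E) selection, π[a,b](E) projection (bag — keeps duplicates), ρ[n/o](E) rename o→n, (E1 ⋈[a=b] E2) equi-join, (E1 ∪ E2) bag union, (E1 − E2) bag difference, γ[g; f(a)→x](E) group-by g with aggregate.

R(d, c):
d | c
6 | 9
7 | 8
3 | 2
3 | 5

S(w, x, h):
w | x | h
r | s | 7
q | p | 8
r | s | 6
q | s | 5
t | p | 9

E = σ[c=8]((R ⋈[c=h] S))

σ filters on c, owned by the left side.
E' = (σ[c=8](R) ⋈[c=h] S)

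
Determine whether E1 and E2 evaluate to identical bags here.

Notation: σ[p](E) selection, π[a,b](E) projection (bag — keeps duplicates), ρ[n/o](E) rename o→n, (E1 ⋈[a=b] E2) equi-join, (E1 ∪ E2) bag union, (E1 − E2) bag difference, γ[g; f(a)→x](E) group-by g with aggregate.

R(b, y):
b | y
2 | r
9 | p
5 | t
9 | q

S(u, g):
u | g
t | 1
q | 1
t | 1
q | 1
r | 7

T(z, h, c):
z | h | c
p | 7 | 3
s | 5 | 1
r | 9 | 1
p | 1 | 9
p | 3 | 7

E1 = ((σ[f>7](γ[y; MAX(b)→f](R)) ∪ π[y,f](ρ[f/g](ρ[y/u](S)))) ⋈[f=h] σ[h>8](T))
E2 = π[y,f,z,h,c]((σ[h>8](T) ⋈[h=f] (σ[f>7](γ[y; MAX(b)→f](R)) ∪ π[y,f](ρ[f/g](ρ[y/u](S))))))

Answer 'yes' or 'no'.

E1 stepwise |·|:
  R → 4
  γ[y; MAX(b)→f](R) → 4
  σ[f>7](γ[y; MAX(b)→f](R)) → 2
  S → 5
  ρ[y/u](S) → 5
  ρ[f/g](ρ[y/u](S)) → 5
  π[y,f](ρ[f/g](ρ[y/u](S))) → 5
  (σ[f>7](γ[y; MAX(b)→f](R)) ∪ π[y,f](ρ[f/g](ρ[y/u](S)))) → 7
  T → 5
  σ[h>8](T) → 1
  ((σ[f>7](γ[y; MAX(b)→f](R)) ∪ π[y,f](ρ[f/g](ρ[y/u](S)))) ⋈[f=h] σ[h>8](T)) → 2
E2 stepwise |·|:
  T → 5
  σ[h>8](T) → 1
  R → 4
  γ[y; MAX(b)→f](R) → 4
  σ[f>7](γ[y; MAX(b)→f](R)) → 2
  S → 5
  ρ[y/u](S) → 5
  ρ[f/g](ρ[y/u](S)) → 5
  π[y,f](ρ[f/g](ρ[y/u](S))) → 5
  (σ[f>7](γ[y; MAX(b)→f](R)) ∪ π[y,f](ρ[f/g](ρ[y/u](S)))) → 7
  (σ[h>8](T) ⋈[h=f] (σ[f>7](γ[y; MAX(b)→f](R)) ∪ π[y,f](ρ[f/g](ρ[y/u](S))))) → 2
  π[y,f,z,h,c]((σ[h>8](T) ⋈[h=f] (σ[f>7](γ[y; MAX(b)→f](R)) ∪ π[y,f](ρ[f/g](ρ[y/u](S)))))) → 2

E1 and E2 produce the same multiset:
y | f | z | h | c
p | 9 | r | 9 | 1
q | 9 | r | 9 | 1

yes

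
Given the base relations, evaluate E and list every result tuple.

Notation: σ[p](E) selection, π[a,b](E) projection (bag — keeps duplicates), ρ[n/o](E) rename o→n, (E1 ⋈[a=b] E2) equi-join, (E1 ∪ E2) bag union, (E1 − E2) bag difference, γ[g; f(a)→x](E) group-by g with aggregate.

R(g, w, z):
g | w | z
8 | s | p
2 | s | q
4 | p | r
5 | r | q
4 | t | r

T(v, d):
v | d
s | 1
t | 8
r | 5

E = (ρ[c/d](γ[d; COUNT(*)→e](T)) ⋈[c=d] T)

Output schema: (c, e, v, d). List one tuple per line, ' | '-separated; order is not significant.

Per-node cardinality:
  T → 3
  γ[d; COUNT(*)→e](T) → 3
  ρ[c/d](γ[d; COUNT(*)→e](T)) → 3
  T → 3
  (ρ[c/d](γ[d; COUNT(*)→e](T)) ⋈[c=d] T) → 3

== RESULT ==
c | e | v | d
1 | 1 | s | 1
5 | 1 | r | 5
8 | 1 | t | 8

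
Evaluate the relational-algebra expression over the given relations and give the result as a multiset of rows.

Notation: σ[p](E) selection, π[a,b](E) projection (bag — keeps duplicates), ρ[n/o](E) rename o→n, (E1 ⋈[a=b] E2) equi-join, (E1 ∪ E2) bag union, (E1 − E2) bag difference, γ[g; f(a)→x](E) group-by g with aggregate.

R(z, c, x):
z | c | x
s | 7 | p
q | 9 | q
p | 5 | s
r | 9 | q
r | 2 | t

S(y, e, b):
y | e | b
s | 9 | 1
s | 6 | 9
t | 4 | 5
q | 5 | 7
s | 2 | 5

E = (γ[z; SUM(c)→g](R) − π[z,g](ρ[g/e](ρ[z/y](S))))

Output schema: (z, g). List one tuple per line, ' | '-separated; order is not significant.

Row counts bottom-up:
  R → 5
  γ[z; SUM(c)→g](R) → 4
  S → 5
  ρ[z/y](S) → 5
  ρ[g/e](ρ[z/y](S)) → 5
  π[z,g](ρ[g/e](ρ[z/y](S))) → 5
  (γ[z; SUM(c)→g](R) − π[z,g](ρ[g/e](ρ[z/y](S)))) → 4

== RESULT ==
z | g
p | 5
q | 9
r | 11
s | 7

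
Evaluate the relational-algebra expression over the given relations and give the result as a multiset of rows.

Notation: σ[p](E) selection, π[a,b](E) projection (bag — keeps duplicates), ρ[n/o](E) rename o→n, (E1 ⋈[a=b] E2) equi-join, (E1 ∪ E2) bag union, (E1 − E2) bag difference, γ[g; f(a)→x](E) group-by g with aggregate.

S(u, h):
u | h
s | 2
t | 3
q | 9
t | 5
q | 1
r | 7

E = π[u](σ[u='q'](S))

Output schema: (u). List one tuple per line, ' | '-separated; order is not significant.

Row counts bottom-up:
  S → 6
  σ[u='q'](S) → 2
  π[u](σ[u='q'](S)) → 2

== RESULT ==
u
q
q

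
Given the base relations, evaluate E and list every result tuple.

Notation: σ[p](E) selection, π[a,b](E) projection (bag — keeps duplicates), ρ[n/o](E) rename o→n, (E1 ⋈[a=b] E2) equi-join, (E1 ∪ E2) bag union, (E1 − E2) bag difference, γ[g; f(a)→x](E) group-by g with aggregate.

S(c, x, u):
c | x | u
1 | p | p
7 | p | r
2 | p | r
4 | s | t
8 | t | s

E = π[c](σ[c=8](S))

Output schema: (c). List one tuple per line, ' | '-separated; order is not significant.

Per-node cardinality:
  S → 5
  σ[c=8](S) → 1
  π[c](σ[c=8](S)) → 1

== RESULT ==
c
8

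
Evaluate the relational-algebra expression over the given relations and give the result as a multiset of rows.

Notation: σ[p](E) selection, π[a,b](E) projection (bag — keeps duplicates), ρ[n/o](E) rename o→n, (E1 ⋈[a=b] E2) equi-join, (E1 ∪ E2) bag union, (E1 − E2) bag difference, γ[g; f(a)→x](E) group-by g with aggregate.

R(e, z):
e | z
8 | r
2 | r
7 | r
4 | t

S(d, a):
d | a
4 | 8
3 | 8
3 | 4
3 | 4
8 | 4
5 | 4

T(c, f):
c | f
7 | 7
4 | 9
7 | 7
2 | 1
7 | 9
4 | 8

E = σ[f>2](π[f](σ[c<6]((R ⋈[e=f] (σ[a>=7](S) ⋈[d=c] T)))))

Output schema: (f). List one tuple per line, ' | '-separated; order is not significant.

Row counts bottom-up:
  R → 4
  S → 6
  σ[a>=7](S) → 2
  T → 6
  (σ[a>=7](S) ⋈[d=c] T) → 2
  (R ⋈[e=f] (σ[a>=7](S) ⋈[d=c] T)) → 1
  σ[c<6]((R ⋈[e=f] (σ[a>=7](S) ⋈[d=c] T))) → 1
  π[f](σ[c<6]((R ⋈[e=f] (σ[a>=7](S) ⋈[d=c] T)))) → 1
  σ[f>2](π[f](σ[c<6]((R ⋈[e=f] (σ[a>=7](S) ⋈[d=c] T))))) → 1

== RESULT ==
f
8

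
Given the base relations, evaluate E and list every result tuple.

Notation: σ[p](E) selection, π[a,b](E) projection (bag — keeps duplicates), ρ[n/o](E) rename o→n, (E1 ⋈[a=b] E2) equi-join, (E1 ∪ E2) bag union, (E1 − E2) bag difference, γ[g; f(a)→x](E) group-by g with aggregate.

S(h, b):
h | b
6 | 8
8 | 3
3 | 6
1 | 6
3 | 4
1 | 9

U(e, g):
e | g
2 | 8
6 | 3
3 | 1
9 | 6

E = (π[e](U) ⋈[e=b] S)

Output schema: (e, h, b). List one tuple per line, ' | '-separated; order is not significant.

Subexpression sizes:
  U → 4
  π[e](U) → 4
  S → 6
  (π[e](U) ⋈[e=b] S) → 4

== RESULT ==
e | h | b
3 | 8 | 3
6 | 1 | 6
6 | 3 | 6
9 | 1 | 9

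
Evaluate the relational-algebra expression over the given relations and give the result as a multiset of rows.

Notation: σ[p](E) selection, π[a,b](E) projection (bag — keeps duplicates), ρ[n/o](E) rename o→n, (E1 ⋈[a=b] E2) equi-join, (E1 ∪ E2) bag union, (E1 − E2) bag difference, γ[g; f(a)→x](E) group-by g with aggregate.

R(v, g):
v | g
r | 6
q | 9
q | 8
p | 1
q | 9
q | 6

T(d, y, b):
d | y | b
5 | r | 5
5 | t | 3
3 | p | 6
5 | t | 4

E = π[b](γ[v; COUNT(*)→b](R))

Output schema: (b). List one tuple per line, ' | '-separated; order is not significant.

Row counts bottom-up:
  R → 6
  γ[v; COUNT(*)→b](R) → 3
  π[b](γ[v; COUNT(*)→b](R)) → 3

== RESULT ==
b
1
1
4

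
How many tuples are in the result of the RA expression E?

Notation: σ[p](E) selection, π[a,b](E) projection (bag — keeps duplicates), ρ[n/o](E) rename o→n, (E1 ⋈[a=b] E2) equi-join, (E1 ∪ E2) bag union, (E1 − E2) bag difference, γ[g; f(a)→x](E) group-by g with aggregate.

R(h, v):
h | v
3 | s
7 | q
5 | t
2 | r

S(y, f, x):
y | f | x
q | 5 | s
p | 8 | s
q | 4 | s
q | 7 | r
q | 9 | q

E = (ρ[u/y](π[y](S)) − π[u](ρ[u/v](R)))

Row counts bottom-up:
  S → 5
  π[y](S) → 5
  ρ[u/y](π[y](S)) → 5
  R → 4
  ρ[u/v](R) → 4
  π[u](ρ[u/v](R)) → 4
  (ρ[u/y](π[y](S)) − π[u](ρ[u/v](R))) → 4

|E| = 4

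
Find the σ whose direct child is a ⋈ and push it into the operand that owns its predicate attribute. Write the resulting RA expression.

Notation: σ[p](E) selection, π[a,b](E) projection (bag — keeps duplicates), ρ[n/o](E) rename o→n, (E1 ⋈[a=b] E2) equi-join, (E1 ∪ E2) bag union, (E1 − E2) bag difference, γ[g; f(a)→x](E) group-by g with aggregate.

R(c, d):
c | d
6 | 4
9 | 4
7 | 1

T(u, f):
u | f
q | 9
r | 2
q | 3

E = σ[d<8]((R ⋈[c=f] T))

σ filters on d, owned by the left side.
E' = (σ[d<8](R) ⋈[c=f] T)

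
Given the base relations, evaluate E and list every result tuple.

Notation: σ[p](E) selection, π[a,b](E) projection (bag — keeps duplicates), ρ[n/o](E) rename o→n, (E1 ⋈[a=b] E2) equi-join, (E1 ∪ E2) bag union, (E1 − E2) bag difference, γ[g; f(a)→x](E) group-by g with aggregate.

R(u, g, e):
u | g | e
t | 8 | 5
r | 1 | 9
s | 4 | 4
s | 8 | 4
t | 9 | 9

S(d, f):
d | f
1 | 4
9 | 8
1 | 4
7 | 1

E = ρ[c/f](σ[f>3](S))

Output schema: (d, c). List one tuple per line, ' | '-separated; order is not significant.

Subexpression sizes:
  S → 4
  σ[f>3](S) → 3
  ρ[c/f](σ[f>3](S)) → 3

== RESULT ==
d | c
1 | 4
1 | 4
9 | 8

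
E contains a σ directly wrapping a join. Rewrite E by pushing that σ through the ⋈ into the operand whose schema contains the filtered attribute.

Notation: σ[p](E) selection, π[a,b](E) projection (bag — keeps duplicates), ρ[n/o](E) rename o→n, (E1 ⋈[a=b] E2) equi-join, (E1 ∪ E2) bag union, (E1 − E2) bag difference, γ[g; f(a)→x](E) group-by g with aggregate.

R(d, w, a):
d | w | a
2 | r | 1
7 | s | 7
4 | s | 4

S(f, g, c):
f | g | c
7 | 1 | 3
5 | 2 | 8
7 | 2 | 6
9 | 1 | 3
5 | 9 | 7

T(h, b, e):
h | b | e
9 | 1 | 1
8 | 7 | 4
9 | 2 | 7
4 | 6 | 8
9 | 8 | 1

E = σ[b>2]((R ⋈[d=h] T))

σ filters on b, owned by the right side.
E' = (R ⋈[d=h] σ[b>2](T))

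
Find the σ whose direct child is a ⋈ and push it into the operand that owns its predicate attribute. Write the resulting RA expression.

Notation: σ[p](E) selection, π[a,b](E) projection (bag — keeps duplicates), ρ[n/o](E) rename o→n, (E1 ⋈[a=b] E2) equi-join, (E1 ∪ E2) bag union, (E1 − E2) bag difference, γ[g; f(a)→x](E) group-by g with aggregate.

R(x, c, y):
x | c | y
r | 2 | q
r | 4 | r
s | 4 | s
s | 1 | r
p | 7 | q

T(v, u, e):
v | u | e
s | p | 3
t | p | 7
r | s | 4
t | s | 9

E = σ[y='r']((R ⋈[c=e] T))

σ filters on y, owned by the left side.
E' = (σ[y='r'](R) ⋈[c=e] T)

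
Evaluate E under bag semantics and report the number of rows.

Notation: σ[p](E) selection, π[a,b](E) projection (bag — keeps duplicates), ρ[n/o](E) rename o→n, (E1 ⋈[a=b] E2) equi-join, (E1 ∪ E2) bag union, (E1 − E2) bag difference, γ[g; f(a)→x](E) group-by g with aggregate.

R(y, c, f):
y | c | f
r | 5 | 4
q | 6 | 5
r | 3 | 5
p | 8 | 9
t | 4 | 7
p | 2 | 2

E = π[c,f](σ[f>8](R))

Per-node cardinality:
  R → 6
  σ[f>8](R) → 1
  π[c,f](σ[f>8](R)) → 1

|E| = 1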